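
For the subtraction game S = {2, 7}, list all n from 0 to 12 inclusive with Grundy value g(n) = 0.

0, 1, 4, 5, 9, 10

Build the Grundy sequence with g(k) = mex{g(k−s) : s ∈ {2, 7}, s ≤ k}:
k:     0  1  2  3  4  5  6  7  8  9 10 11 12
g(k):  0  0  1  1  0  0  1  1  2  0  0  1  1
The P-positions (g = 0) in 0..12 are 0, 1, 4, 5, 9, 10.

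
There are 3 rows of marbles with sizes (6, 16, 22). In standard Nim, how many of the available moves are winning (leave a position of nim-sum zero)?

0

Compute the nim-sum pairwise:
6 ^ 16 = 22
22 ^ 22 = 0
The nim-sum is already 0, so every move leaves a nonzero nim-sum — there are no winning moves.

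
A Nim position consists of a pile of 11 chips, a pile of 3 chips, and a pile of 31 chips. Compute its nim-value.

23

Bitwise XOR of the heap sizes:
  01011  (11)
  00011  (3)
  11111  (31)
  -----
  10111  (23)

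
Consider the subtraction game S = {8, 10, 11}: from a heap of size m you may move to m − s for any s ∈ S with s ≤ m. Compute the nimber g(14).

Build the Grundy sequence with g(k) = mex{g(k−s) : s ∈ {8, 10, 11}, s ≤ k}:
g(0) = mex{} = 0
g(1) = mex{} = 0
g(2) = mex{} = 0
g(3) = mex{} = 0
g(4) = mex{} = 0
g(5) = mex{} = 0
g(6) = mex{} = 0
g(7) = mex{} = 0
g(8) = mex{0} = 1
g(9) = mex{0} = 1
g(10) = mex{0} = 1
g(11) = mex{0} = 1
g(12) = mex{0} = 1
g(13) = mex{0} = 1
g(14) = mex{0} = 1
So g(14) = 1.

1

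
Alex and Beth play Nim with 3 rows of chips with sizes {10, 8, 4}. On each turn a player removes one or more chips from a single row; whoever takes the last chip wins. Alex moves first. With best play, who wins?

Alex wins

Compute the nim-sum pairwise:
10 XOR 8 = 2
2 XOR 4 = 6
The nim-sum is 6 ≠ 0, so this is an N-position: the player to move can win; Alex has a winning move.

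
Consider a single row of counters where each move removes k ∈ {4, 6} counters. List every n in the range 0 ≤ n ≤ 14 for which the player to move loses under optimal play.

Compute g(0), g(1), … for moves {4, 6}:
g(0) = mex{} = 0
g(1) = mex{} = 0
g(2) = mex{} = 0
g(3) = mex{} = 0
g(4) = mex{0} = 1
g(5) = mex{0} = 1
g(6) = mex{0} = 1
g(7) = mex{0} = 1
g(8) = mex{0,1} = 2
g(9) = mex{0,1} = 2
g(10) = mex{1} = 0
g(11) = mex{1} = 0
g(12) = mex{1,2} = 0
g(13) = mex{1,2} = 0
g(14) = mex{0,2} = 1
The P-positions (g = 0) in 0..14 are 0, 1, 2, 3, 10, 11, 12, 13.

0, 1, 2, 3, 10, 11, 12, 13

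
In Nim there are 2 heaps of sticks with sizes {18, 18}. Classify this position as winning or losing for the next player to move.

Compute the nim-sum pairwise:
18 ^ 18 = 0
The nim-sum is 0, so this is a P-position: the player to move is in a losing position under optimal play.

Losing position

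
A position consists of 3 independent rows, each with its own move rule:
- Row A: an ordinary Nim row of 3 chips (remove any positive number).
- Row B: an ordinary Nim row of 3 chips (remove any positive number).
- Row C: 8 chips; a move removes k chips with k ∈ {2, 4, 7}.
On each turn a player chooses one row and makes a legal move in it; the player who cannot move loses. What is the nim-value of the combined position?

1

Row A is a plain Nim row of size 3, so its Grundy value is 3.
Row B is a plain Nim row of size 3, so its Grundy value is 3.
Grundy values for row C (subtraction set {2, 4, 7}):
k:     0  1  2  3  4  5  6  7  8
g(k):  0  0  1  1  2  2  0  3  1
So g(8) = 1.
By the Sprague-Grundy theorem, the Grundy value of a sum of independent games is the XOR of the component values.
Combined value = 3 XOR 3 XOR 1 = 1.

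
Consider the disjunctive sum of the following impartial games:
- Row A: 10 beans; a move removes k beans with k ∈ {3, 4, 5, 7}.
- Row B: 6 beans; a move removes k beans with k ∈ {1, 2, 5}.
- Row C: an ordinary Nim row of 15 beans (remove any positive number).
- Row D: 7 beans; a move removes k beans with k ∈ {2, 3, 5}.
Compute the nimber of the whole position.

15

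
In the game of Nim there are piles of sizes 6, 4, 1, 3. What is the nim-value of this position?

Bitwise XOR of the heap sizes:
  110  (6)
  100  (4)
  001  (1)
  011  (3)
  ---
  000  (0)

0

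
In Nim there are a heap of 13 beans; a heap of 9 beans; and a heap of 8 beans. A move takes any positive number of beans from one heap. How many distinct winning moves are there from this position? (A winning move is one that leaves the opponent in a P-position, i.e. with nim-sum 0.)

In binary:
  1101  (13)
  1001  (9)
  1000  (8)
  ----
  1100  (12)
The overall nim-sum is X = 12. A heap of size p has a winning move iff p XOR X < p (reduce it to p XOR X).
  13: 13 XOR 12 = 1 < 13 — winning move (to 1).
  9: 9 XOR 12 = 5 < 9 — winning move (to 5).
  8: 8 XOR 12 = 4 < 8 — winning move (to 4).
That gives 3 winning moves.

3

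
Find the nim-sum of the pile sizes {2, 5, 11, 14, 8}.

10

Nim-sum: 2 ⊕ 5 ⊕ 11 ⊕ 14 ⊕ 8 = 10.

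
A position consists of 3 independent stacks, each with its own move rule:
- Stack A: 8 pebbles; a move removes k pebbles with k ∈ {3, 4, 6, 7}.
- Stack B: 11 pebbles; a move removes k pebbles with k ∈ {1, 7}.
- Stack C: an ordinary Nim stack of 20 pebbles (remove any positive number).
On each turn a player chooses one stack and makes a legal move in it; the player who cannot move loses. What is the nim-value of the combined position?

Build the Grundy sequence for stack A with g(k) = mex{g(k−s) : s ∈ {3, 4, 6, 7}, s ≤ k}:
g(0) = mex{} = 0
g(1) = mex{} = 0
g(2) = mex{} = 0
g(3) = mex{0} = 1
g(4) = mex{0} = 1
g(5) = mex{0} = 1
g(6) = mex{0,1} = 2
g(7) = mex{0,1} = 2
g(8) = mex{0,1} = 2
So g(8) = 2.
For stack B, compute g(0), g(1), … with moves {1, 7}:
g(0) = mex{} = 0
g(1) = mex{0} = 1
g(2) = mex{1} = 0
g(3) = mex{0} = 1
g(4) = mex{1} = 0
g(5) = mex{0} = 1
g(6) = mex{1} = 0
g(7) = mex{0} = 1
g(8) = mex{1} = 0
g(9) = mex{0} = 1
g(10) = mex{1} = 0
g(11) = mex{0} = 1
So g(11) = 1.
Stack C is a plain Nim stack of size 20, so its Grundy value is 20.
The value of a disjunctive sum is the nim-sum of the parts.
Combined value = 2 XOR 1 XOR 20 = 23.

23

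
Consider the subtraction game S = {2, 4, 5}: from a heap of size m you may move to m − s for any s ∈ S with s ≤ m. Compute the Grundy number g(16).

Compute g(0), g(1), … for moves {2, 4, 5}:
k:     0  1  2  3  4  5  6  7  8  9 10 11 12 13 14 15 16
g(k):  0  0  1  1  2  2  3  0  0  1  1  2  2  3  0  0  1
So g(16) = 1.

1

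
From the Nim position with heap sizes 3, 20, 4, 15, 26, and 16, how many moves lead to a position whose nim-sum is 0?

Nim-sum: 3 ^ 20 ^ 4 ^ 15 ^ 26 ^ 16 = 22.
The overall nim-sum is X = 22. A heap of size p has a winning move iff p XOR X < p (reduce it to p XOR X).
  3: 3 XOR 22 = 21 ≥ 3 — no move.
  20: 20 XOR 22 = 2 < 20 — winning move (to 2).
  4: 4 XOR 22 = 18 ≥ 4 — no move.
  15: 15 XOR 22 = 25 ≥ 15 — no move.
  26: 26 XOR 22 = 12 < 26 — winning move (to 12).
  16: 16 XOR 22 = 6 < 16 — winning move (to 6).
That gives 3 winning moves.

3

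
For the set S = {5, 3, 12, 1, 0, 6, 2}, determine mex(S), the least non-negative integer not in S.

4

The values 0, 1, 2, 3 are all present; 4 is the first non-negative integer missing from the set.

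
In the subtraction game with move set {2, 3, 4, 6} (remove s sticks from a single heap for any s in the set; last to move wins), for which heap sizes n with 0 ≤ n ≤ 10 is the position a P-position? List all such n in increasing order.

Grundy values for subtraction set {2, 3, 4, 6}:
k:     0  1  2  3  4  5  6  7  8  9 10
g(k):  0  0  1  1  2  2  3  3  0  0  1
The P-positions (g = 0) in 0..10 are 0, 1, 8, 9.

0, 1, 8, 9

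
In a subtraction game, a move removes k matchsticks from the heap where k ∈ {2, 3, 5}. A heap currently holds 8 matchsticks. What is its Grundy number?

0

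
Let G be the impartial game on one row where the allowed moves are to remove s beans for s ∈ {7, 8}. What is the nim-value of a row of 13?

Build the Grundy sequence with g(k) = mex{g(k−s) : s ∈ {7, 8}, s ≤ k}:
k:     0  1  2  3  4  5  6  7  8  9 10 11 12 13
g(k):  0  0  0  0  0  0  0  1  1  1  1  1  1  1
So g(13) = 1.

1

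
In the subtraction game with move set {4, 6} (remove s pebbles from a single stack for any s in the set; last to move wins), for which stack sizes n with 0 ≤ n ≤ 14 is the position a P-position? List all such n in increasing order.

0, 1, 2, 3, 10, 11, 12, 13

Build the Grundy sequence with g(k) = mex{g(k−s) : s ∈ {4, 6}, s ≤ k}:
k:     0  1  2  3  4  5  6  7  8  9 10 11 12 13 14
g(k):  0  0  0  0  1  1  1  1  2  2  0  0  0  0  1
The P-positions (g = 0) in 0..14 are 0, 1, 2, 3, 10, 11, 12, 13.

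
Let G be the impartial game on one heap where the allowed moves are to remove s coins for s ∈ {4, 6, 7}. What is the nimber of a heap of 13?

Build the Grundy sequence with g(k) = mex{g(k−s) : s ∈ {4, 6, 7}, s ≤ k}:
g(0) = mex{} = 0
g(1) = mex{} = 0
g(2) = mex{} = 0
g(3) = mex{} = 0
g(4) = mex{0} = 1
g(5) = mex{0} = 1
g(6) = mex{0} = 1
g(7) = mex{0} = 1
g(8) = mex{0,1} = 2
g(9) = mex{0,1} = 2
g(10) = mex{0,1} = 2
g(11) = mex{1} = 0
g(12) = mex{1,2} = 0
g(13) = mex{1,2} = 0
So g(13) = 0.

0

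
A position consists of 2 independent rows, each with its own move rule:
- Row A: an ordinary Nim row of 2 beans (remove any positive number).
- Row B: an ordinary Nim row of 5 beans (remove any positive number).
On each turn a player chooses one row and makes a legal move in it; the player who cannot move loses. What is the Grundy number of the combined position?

Row A is a plain Nim row of size 2, so its Grundy value is 2.
Row B is a plain Nim row of size 5, so its Grundy value is 5.
By the Sprague-Grundy theorem, the Grundy value of a sum of independent games is the XOR of the component values.
Combined value = 2 ⊕ 5 = 7.

7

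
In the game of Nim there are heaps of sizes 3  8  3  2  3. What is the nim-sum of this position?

Compute the nim-sum pairwise:
3 XOR 8 = 11
11 XOR 3 = 8
8 XOR 2 = 10
10 XOR 3 = 9

9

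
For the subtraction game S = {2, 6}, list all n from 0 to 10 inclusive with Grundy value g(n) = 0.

0, 1, 4, 5, 8, 9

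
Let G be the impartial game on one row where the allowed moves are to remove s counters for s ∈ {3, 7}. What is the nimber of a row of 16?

0

Compute g(0), g(1), … for moves {3, 7}:
k:     0  1  2  3  4  5  6  7  8  9 10 11 12 13 14 15 16
g(k):  0  0  0  1  1  1  0  2  2  1  0  0  0  1  1  1  0
So g(16) = 0.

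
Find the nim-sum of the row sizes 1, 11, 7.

13

Write each in binary and XOR column by column:
  0001  (1)
  1011  (11)
  0111  (7)
  ----
  1101  (13)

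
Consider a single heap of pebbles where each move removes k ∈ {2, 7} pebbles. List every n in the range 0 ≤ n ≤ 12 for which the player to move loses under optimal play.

0, 1, 4, 5, 9, 10

Grundy values for subtraction set {2, 7}:
g(0) = mex{} = 0
g(1) = mex{} = 0
g(2) = mex{0} = 1
g(3) = mex{0} = 1
g(4) = mex{1} = 0
g(5) = mex{1} = 0
g(6) = mex{0} = 1
g(7) = mex{0} = 1
g(8) = mex{0,1} = 2
g(9) = mex{1} = 0
g(10) = mex{1,2} = 0
g(11) = mex{0} = 1
g(12) = mex{0} = 1
The P-positions (g = 0) in 0..12 are 0, 1, 4, 5, 9, 10.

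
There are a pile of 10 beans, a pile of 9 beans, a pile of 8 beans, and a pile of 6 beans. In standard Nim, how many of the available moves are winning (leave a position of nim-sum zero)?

Nim-sum: 10 XOR 9 XOR 8 XOR 6 = 13.
The overall nim-sum is X = 13. A pile of size p has a winning move iff p XOR X < p (reduce it to p XOR X).
  10: 10 XOR 13 = 7 < 10 — winning move (to 7).
  9: 9 XOR 13 = 4 < 9 — winning move (to 4).
  8: 8 XOR 13 = 5 < 8 — winning move (to 5).
  6: 6 XOR 13 = 11 ≥ 6 — no move.
That gives 3 winning moves.

3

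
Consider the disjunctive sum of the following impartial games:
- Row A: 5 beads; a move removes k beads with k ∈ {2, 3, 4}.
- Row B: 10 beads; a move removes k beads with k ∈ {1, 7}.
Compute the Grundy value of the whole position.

2

For row A, compute g(0), g(1), … with moves {2, 3, 4}:
k:     0  1  2  3  4  5
g(k):  0  0  1  1  2  2
So g(5) = 2.
For row B, compute g(0), g(1), … with moves {1, 7}:
g(0) = mex{} = 0
g(1) = mex{0} = 1
g(2) = mex{1} = 0
g(3) = mex{0} = 1
g(4) = mex{1} = 0
g(5) = mex{0} = 1
g(6) = mex{1} = 0
g(7) = mex{0} = 1
g(8) = mex{1} = 0
g(9) = mex{0} = 1
g(10) = mex{1} = 0
So g(10) = 0.
The value of a disjunctive sum is the nim-sum of the parts.
Combined value = 2 XOR 0 = 2.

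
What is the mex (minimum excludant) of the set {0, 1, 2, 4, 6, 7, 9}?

The values 0, 1, 2 are all present; 3 is the first non-negative integer missing from the set.

3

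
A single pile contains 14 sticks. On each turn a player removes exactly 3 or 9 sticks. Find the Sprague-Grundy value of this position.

0

Grundy values for subtraction set {3, 9}:
g(0) = mex{} = 0
g(1) = mex{} = 0
g(2) = mex{} = 0
g(3) = mex{0} = 1
g(4) = mex{0} = 1
g(5) = mex{0} = 1
g(6) = mex{1} = 0
g(7) = mex{1} = 0
g(8) = mex{1} = 0
g(9) = mex{0} = 1
g(10) = mex{0} = 1
g(11) = mex{0} = 1
g(12) = mex{1} = 0
g(13) = mex{1} = 0
g(14) = mex{1} = 0
So g(14) = 0.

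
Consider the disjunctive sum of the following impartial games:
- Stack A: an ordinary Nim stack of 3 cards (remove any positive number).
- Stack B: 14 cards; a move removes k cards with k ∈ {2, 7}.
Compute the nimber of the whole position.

Stack A is a plain Nim stack of size 3, so its Grundy value is 3.
Build the Grundy sequence for stack B with g(k) = mex{g(k−s) : s ∈ {2, 7}, s ≤ k}:
k:     0  1  2  3  4  5  6  7  8  9 10 11 12 13 14
g(k):  0  0  1  1  0  0  1  1  2  0  0  1  1  0  0
So g(14) = 0.
The value of a disjunctive sum is the nim-sum of the parts.
Combined value = 3 XOR 0 = 3.

3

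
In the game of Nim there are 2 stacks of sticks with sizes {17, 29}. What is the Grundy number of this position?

12

Nim-sum: 17 ^ 29 = 12.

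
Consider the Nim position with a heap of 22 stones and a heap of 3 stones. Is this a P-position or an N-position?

N-position

Nim-sum: 22 XOR 3 = 21.
The nim-sum is 21 ≠ 0, so this is an N-position: the player to move can win.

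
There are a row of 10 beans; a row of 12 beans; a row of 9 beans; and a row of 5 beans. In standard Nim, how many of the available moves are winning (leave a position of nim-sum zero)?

3

Nim-sum: 10 ⊕ 12 ⊕ 9 ⊕ 5 = 10.
The overall nim-sum is X = 10. A row of size p has a winning move iff p XOR X < p (reduce it to p XOR X).
  10: 10 XOR 10 = 0 < 10 — winning move (to 0).
  12: 12 XOR 10 = 6 < 12 — winning move (to 6).
  9: 9 XOR 10 = 3 < 9 — winning move (to 3).
  5: 5 XOR 10 = 15 ≥ 5 — no move.
That gives 3 winning moves.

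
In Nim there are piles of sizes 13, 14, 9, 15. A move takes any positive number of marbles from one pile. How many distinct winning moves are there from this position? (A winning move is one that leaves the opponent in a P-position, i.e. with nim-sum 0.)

In binary:
  1101  (13)
  1110  (14)
  1001  (9)
  1111  (15)
  ----
  0101  (5)
The overall nim-sum is X = 5. A pile of size p has a winning move iff p XOR X < p (reduce it to p XOR X).
  13: 13 XOR 5 = 8 < 13 — winning move (to 8).
  14: 14 XOR 5 = 11 < 14 — winning move (to 11).
  9: 9 XOR 5 = 12 ≥ 9 — no move.
  15: 15 XOR 5 = 10 < 15 — winning move (to 10).
That gives 3 winning moves.

3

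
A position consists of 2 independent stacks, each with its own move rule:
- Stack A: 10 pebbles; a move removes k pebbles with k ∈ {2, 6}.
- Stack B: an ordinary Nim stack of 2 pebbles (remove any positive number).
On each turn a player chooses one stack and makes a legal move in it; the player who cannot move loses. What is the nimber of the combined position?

3

Build the Grundy sequence for stack A with g(k) = mex{g(k−s) : s ∈ {2, 6}, s ≤ k}:
k:     0  1  2  3  4  5  6  7  8  9 10
g(k):  0  0  1  1  0  0  1  1  0  0  1
So g(10) = 1.
Stack B is a plain Nim stack of size 2, so its Grundy value is 2.
By the Sprague-Grundy theorem, the Grundy value of a sum of independent games is the XOR of the component values.
Combined value = 1 XOR 2 = 3.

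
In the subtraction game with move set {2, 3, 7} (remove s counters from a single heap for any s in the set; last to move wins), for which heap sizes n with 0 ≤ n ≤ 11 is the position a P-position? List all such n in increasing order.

0, 1, 5, 6, 10, 11

Grundy values for subtraction set {2, 3, 7}:
k:     0  1  2  3  4  5  6  7  8  9 10 11
g(k):  0  0  1  1  2  0  0  1  1  2  0  0
The P-positions (g = 0) in 0..11 are 0, 1, 5, 6, 10, 11.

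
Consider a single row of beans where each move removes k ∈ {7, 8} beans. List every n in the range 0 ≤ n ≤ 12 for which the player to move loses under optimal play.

Grundy values for subtraction set {7, 8}:
g(0) = mex{} = 0
g(1) = mex{} = 0
g(2) = mex{} = 0
g(3) = mex{} = 0
g(4) = mex{} = 0
g(5) = mex{} = 0
g(6) = mex{} = 0
g(7) = mex{0} = 1
g(8) = mex{0} = 1
g(9) = mex{0} = 1
g(10) = mex{0} = 1
g(11) = mex{0} = 1
g(12) = mex{0} = 1
The P-positions (g = 0) in 0..12 are 0, 1, 2, 3, 4, 5, 6.

0, 1, 2, 3, 4, 5, 6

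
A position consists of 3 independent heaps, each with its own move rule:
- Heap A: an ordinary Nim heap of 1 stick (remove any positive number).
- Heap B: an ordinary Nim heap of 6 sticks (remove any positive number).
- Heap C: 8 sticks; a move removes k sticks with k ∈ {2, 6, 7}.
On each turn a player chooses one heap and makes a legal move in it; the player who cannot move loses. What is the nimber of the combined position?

5

Heap A is a plain Nim heap of size 1, so its Grundy value is 1.
Heap B is a plain Nim heap of size 6, so its Grundy value is 6.
Grundy values for heap C (subtraction set {2, 6, 7}):
g(0) = mex{} = 0
g(1) = mex{} = 0
g(2) = mex{0} = 1
g(3) = mex{0} = 1
g(4) = mex{1} = 0
g(5) = mex{1} = 0
g(6) = mex{0} = 1
g(7) = mex{0} = 1
g(8) = mex{0,1} = 2
So g(8) = 2.
The value of a disjunctive sum is the nim-sum of the parts.
Combined value = 1 ⊕ 6 ⊕ 2 = 5.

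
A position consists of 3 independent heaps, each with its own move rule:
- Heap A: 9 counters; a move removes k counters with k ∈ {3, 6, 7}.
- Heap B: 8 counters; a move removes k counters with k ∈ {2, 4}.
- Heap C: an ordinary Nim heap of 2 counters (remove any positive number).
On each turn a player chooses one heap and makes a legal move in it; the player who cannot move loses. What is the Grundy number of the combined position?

Build the Grundy sequence for heap A with g(k) = mex{g(k−s) : s ∈ {3, 6, 7}, s ≤ k}:
g(0) = mex{} = 0
g(1) = mex{} = 0
g(2) = mex{} = 0
g(3) = mex{0} = 1
g(4) = mex{0} = 1
g(5) = mex{0} = 1
g(6) = mex{0,1} = 2
g(7) = mex{0,1} = 2
g(8) = mex{0,1} = 2
g(9) = mex{0,1,2} = 3
So g(9) = 3.
Grundy values for heap B (subtraction set {2, 4}):
g(0) = mex{} = 0
g(1) = mex{} = 0
g(2) = mex{0} = 1
g(3) = mex{0} = 1
g(4) = mex{0,1} = 2
g(5) = mex{0,1} = 2
g(6) = mex{1,2} = 0
g(7) = mex{1,2} = 0
g(8) = mex{0,2} = 1
So g(8) = 1.
Heap C is a plain Nim heap of size 2, so its Grundy value is 2.
The value of a disjunctive sum is the nim-sum of the parts.
Combined value = 3 ⊕ 1 ⊕ 2 = 0.

0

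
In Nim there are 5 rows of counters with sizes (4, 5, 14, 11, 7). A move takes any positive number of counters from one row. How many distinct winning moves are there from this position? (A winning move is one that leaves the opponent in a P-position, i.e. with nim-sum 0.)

Compute the nim-sum pairwise:
4 ^ 5 = 1
1 ^ 14 = 15
15 ^ 11 = 4
4 ^ 7 = 3
The overall nim-sum is X = 3. A row of size p has a winning move iff p XOR X < p (reduce it to p XOR X).
  4: 4 XOR 3 = 7 ≥ 4 — no move.
  5: 5 XOR 3 = 6 ≥ 5 — no move.
  14: 14 XOR 3 = 13 < 14 — winning move (to 13).
  11: 11 XOR 3 = 8 < 11 — winning move (to 8).
  7: 7 XOR 3 = 4 < 7 — winning move (to 4).
That gives 3 winning moves.

3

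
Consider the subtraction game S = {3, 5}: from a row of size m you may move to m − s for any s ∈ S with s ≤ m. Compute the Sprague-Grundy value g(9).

0

Grundy values for subtraction set {3, 5}:
g(0) = mex{} = 0
g(1) = mex{} = 0
g(2) = mex{} = 0
g(3) = mex{0} = 1
g(4) = mex{0} = 1
g(5) = mex{0} = 1
g(6) = mex{0,1} = 2
g(7) = mex{0,1} = 2
g(8) = mex{1} = 0
g(9) = mex{1,2} = 0
So g(9) = 0.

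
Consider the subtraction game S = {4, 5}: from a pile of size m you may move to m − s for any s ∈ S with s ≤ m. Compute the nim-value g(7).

1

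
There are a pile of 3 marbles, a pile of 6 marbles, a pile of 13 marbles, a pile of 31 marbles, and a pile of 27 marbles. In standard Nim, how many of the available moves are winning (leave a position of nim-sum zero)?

Bitwise XOR of the heap sizes:
  00011  (3)
  00110  (6)
  01101  (13)
  11111  (31)
  11011  (27)
  -----
  01100  (12)
The overall nim-sum is X = 12. A pile of size p has a winning move iff p XOR X < p (reduce it to p XOR X).
  3: 3 XOR 12 = 15 ≥ 3 — no move.
  6: 6 XOR 12 = 10 ≥ 6 — no move.
  13: 13 XOR 12 = 1 < 13 — winning move (to 1).
  31: 31 XOR 12 = 19 < 31 — winning move (to 19).
  27: 27 XOR 12 = 23 < 27 — winning move (to 23).
That gives 3 winning moves.

3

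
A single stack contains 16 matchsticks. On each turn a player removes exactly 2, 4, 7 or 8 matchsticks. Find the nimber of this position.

2

Build the Grundy sequence with g(k) = mex{g(k−s) : s ∈ {2, 4, 7, 8}, s ≤ k}:
k:     0  1  2  3  4  5  6  7  8  9 10 11 12 13 14 15 16
g(k):  0  0  1  1  2  2  0  3  1  4  2  0  0  1  1  2  2
So g(16) = 2.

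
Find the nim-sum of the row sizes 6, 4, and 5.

Nim-sum: 6 ⊕ 4 ⊕ 5 = 7.

7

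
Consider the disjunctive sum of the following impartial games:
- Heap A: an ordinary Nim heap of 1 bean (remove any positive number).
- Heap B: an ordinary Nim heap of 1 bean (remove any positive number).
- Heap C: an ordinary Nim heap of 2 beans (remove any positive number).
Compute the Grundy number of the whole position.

Heap A is a plain Nim heap of size 1, so its Grundy value is 1.
Heap B is a plain Nim heap of size 1, so its Grundy value is 1.
Heap C is a plain Nim heap of size 2, so its Grundy value is 2.
By the Sprague-Grundy theorem, the Grundy value of a sum of independent games is the XOR of the component values.
Combined value = 1 XOR 1 XOR 2 = 2.

2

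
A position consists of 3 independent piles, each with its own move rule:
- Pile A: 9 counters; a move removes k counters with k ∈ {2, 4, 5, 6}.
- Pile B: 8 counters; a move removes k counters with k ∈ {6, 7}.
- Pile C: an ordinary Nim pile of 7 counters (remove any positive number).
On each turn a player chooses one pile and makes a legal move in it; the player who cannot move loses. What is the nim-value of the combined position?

Grundy values for pile A (subtraction set {2, 4, 5, 6}):
g(0) = mex{} = 0
g(1) = mex{} = 0
g(2) = mex{0} = 1
g(3) = mex{0} = 1
g(4) = mex{0,1} = 2
g(5) = mex{0,1} = 2
g(6) = mex{0,1,2} = 3
g(7) = mex{0,1,2} = 3
g(8) = mex{1,2,3} = 0
g(9) = mex{1,2,3} = 0
So g(9) = 0.
For pile B, compute g(0), g(1), … with moves {6, 7}:
g(0) = mex{} = 0
g(1) = mex{} = 0
g(2) = mex{} = 0
g(3) = mex{} = 0
g(4) = mex{} = 0
g(5) = mex{} = 0
g(6) = mex{0} = 1
g(7) = mex{0} = 1
g(8) = mex{0} = 1
So g(8) = 1.
Pile C is a plain Nim pile of size 7, so its Grundy value is 7.
By the Sprague-Grundy theorem, the Grundy value of a sum of independent games is the XOR of the component values.
Combined value = 0 ⊕ 1 ⊕ 7 = 6.

6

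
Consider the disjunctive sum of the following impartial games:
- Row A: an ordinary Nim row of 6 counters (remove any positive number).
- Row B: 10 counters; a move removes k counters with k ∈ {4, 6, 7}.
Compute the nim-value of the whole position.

Row A is a plain Nim row of size 6, so its Grundy value is 6.
Grundy values for row B (subtraction set {4, 6, 7}):
k:     0  1  2  3  4  5  6  7  8  9 10
g(k):  0  0  0  0  1  1  1  1  2  2  2
So g(10) = 2.
By the Sprague-Grundy theorem, the Grundy value of a sum of independent games is the XOR of the component values.
Combined value = 6 XOR 2 = 4.

4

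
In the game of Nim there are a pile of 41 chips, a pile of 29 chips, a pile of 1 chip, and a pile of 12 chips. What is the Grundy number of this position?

In binary:
  101001  (41)
  011101  (29)
  000001  (1)
  001100  (12)
  ------
  111001  (57)

57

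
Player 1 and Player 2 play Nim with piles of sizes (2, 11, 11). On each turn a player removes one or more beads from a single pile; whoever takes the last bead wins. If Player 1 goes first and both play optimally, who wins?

Player 1 wins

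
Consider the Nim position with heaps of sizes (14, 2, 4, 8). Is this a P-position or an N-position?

P-position

Nim-sum: 14 ^ 2 ^ 4 ^ 8 = 0.
The nim-sum is 0, so this is a P-position: the player to move is in a losing position under optimal play.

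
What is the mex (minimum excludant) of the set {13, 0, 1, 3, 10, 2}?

4

The values 0, 1, 2, 3 are all present; 4 is the first non-negative integer missing from the set.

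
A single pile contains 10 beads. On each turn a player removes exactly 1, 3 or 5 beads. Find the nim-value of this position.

0

Compute g(0), g(1), … for moves {1, 3, 5}:
k:     0  1  2  3  4  5  6  7  8  9 10
g(k):  0  1  0  1  0  1  0  1  0  1  0
So g(10) = 0.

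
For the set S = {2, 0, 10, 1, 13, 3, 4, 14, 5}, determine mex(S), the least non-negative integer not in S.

The values 0, 1, 2, 3, 4, 5 are all present; 6 is the first non-negative integer missing from the set.

6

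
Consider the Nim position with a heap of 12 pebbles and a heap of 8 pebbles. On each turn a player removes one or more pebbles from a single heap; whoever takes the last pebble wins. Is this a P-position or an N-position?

N-position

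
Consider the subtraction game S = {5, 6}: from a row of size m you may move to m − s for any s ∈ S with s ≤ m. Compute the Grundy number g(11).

0

Build the Grundy sequence with g(k) = mex{g(k−s) : s ∈ {5, 6}, s ≤ k}:
k:     0  1  2  3  4  5  6  7  8  9 10 11
g(k):  0  0  0  0  0  1  1  1  1  1  2  0
So g(11) = 0.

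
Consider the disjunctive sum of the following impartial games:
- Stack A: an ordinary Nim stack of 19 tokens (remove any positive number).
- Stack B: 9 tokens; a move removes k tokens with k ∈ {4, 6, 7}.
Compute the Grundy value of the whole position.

17

Stack A is a plain Nim stack of size 19, so its Grundy value is 19.
For stack B, compute g(0), g(1), … with moves {4, 6, 7}:
g(0) = mex{} = 0
g(1) = mex{} = 0
g(2) = mex{} = 0
g(3) = mex{} = 0
g(4) = mex{0} = 1
g(5) = mex{0} = 1
g(6) = mex{0} = 1
g(7) = mex{0} = 1
g(8) = mex{0,1} = 2
g(9) = mex{0,1} = 2
So g(9) = 2.
By the Sprague-Grundy theorem, the Grundy value of a sum of independent games is the XOR of the component values.
Combined value = 19 XOR 2 = 17.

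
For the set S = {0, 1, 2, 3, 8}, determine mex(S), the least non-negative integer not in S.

The values 0, 1, 2, 3 are all present; 4 is the first non-negative integer missing from the set.

4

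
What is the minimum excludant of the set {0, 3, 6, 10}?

1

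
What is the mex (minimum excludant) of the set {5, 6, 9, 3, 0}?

1

0 is in the set but 1 is not, so the mex is 1.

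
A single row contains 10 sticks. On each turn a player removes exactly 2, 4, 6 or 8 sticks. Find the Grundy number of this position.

0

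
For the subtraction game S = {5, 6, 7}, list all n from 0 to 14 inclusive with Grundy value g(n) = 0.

Build the Grundy sequence with g(k) = mex{g(k−s) : s ∈ {5, 6, 7}, s ≤ k}:
g(0) = mex{} = 0
g(1) = mex{} = 0
g(2) = mex{} = 0
g(3) = mex{} = 0
g(4) = mex{} = 0
g(5) = mex{0} = 1
g(6) = mex{0} = 1
g(7) = mex{0} = 1
g(8) = mex{0} = 1
g(9) = mex{0} = 1
g(10) = mex{0,1} = 2
g(11) = mex{0,1} = 2
g(12) = mex{1} = 0
g(13) = mex{1} = 0
g(14) = mex{1} = 0
The P-positions (g = 0) in 0..14 are 0, 1, 2, 3, 4, 12, 13, 14.

0, 1, 2, 3, 4, 12, 13, 14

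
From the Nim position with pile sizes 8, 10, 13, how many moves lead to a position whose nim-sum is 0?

3

Nim-sum: 8 XOR 10 XOR 13 = 15.
The overall nim-sum is X = 15. A pile of size p has a winning move iff p XOR X < p (reduce it to p XOR X).
  8: 8 XOR 15 = 7 < 8 — winning move (to 7).
  10: 10 XOR 15 = 5 < 10 — winning move (to 5).
  13: 13 XOR 15 = 2 < 13 — winning move (to 2).
That gives 3 winning moves.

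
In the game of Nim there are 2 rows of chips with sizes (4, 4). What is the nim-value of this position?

0

Write each in binary and XOR column by column:
  100  (4)
  100  (4)
  ---
  000  (0)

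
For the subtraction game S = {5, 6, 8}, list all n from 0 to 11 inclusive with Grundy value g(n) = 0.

0, 1, 2, 3, 4

Build the Grundy sequence with g(k) = mex{g(k−s) : s ∈ {5, 6, 8}, s ≤ k}:
g(0) = mex{} = 0
g(1) = mex{} = 0
g(2) = mex{} = 0
g(3) = mex{} = 0
g(4) = mex{} = 0
g(5) = mex{0} = 1
g(6) = mex{0} = 1
g(7) = mex{0} = 1
g(8) = mex{0} = 1
g(9) = mex{0} = 1
g(10) = mex{0,1} = 2
g(11) = mex{0,1} = 2
The P-positions (g = 0) in 0..11 are 0, 1, 2, 3, 4.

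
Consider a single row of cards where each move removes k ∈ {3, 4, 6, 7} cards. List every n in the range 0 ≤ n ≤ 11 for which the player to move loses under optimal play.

0, 1, 2, 10, 11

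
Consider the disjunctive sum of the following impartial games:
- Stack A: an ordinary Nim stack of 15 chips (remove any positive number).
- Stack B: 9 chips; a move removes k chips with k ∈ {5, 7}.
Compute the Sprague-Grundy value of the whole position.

Stack A is a plain Nim stack of size 15, so its Grundy value is 15.
For stack B, compute g(0), g(1), … with moves {5, 7}:
k:     0  1  2  3  4  5  6  7  8  9
g(k):  0  0  0  0  0  1  1  1  1  1
So g(9) = 1.
The value of a disjunctive sum is the nim-sum of the parts.
Combined value = 15 ⊕ 1 = 14.

14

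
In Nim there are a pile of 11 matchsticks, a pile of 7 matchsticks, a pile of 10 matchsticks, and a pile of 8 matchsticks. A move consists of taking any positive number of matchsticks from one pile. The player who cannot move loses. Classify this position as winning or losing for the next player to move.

Winning position

Compute the nim-sum pairwise:
11 ⊕ 7 = 12
12 ⊕ 10 = 6
6 ⊕ 8 = 14
The nim-sum is 14 ≠ 0, so this is an N-position: the player to move can win.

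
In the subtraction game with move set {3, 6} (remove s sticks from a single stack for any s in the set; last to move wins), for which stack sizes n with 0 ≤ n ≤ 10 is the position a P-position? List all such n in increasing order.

0, 1, 2, 9, 10

Compute g(0), g(1), … for moves {3, 6}:
g(0) = mex{} = 0
g(1) = mex{} = 0
g(2) = mex{} = 0
g(3) = mex{0} = 1
g(4) = mex{0} = 1
g(5) = mex{0} = 1
g(6) = mex{0,1} = 2
g(7) = mex{0,1} = 2
g(8) = mex{0,1} = 2
g(9) = mex{1,2} = 0
g(10) = mex{1,2} = 0
The P-positions (g = 0) in 0..10 are 0, 1, 2, 9, 10.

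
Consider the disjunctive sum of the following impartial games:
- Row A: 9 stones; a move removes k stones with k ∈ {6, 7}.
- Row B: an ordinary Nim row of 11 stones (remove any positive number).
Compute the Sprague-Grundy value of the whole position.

10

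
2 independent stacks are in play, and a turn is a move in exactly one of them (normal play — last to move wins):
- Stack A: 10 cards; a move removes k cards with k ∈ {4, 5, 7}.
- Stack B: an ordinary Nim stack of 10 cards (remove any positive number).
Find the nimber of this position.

8

Build the Grundy sequence for stack A with g(k) = mex{g(k−s) : s ∈ {4, 5, 7}, s ≤ k}:
k:     0  1  2  3  4  5  6  7  8  9 10
g(k):  0  0  0  0  1  1  1  1  2  2  2
So g(10) = 2.
Stack B is a plain Nim stack of size 10, so its Grundy value is 10.
By the Sprague-Grundy theorem, the Grundy value of a sum of independent games is the XOR of the component values.
Combined value = 2 ⊕ 10 = 8.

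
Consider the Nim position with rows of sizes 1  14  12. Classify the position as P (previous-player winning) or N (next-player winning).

Compute the nim-sum pairwise:
1 ⊕ 14 = 15
15 ⊕ 12 = 3
The nim-sum is 3 ≠ 0, so this is an N-position: the player to move can win.

N-position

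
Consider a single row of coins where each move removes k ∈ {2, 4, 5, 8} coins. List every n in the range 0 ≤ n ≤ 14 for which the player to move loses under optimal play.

Grundy values for subtraction set {2, 4, 5, 8}:
g(0) = mex{} = 0
g(1) = mex{} = 0
g(2) = mex{0} = 1
g(3) = mex{0} = 1
g(4) = mex{0,1} = 2
g(5) = mex{0,1} = 2
g(6) = mex{0,1,2} = 3
g(7) = mex{1,2} = 0
g(8) = mex{0,1,2,3} = 4
g(9) = mex{0,2} = 1
g(10) = mex{1,2,3,4} = 0
g(11) = mex{0,1,3} = 2
g(12) = mex{0,2,4} = 1
g(13) = mex{1,2,4} = 0
g(14) = mex{0,1,3} = 2
The P-positions (g = 0) in 0..14 are 0, 1, 7, 10, 13.

0, 1, 7, 10, 13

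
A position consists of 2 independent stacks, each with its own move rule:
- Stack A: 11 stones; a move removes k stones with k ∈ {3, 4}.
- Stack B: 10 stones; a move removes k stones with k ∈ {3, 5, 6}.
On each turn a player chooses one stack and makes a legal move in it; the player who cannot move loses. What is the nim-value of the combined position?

1

Build the Grundy sequence for stack A with g(k) = mex{g(k−s) : s ∈ {3, 4}, s ≤ k}:
g(0) = mex{} = 0
g(1) = mex{} = 0
g(2) = mex{} = 0
g(3) = mex{0} = 1
g(4) = mex{0} = 1
g(5) = mex{0} = 1
g(6) = mex{0,1} = 2
g(7) = mex{1} = 0
g(8) = mex{1} = 0
g(9) = mex{1,2} = 0
g(10) = mex{0,2} = 1
g(11) = mex{0} = 1
So g(11) = 1.
Grundy values for stack B (subtraction set {3, 5, 6}):
g(0) = mex{} = 0
g(1) = mex{} = 0
g(2) = mex{} = 0
g(3) = mex{0} = 1
g(4) = mex{0} = 1
g(5) = mex{0} = 1
g(6) = mex{0,1} = 2
g(7) = mex{0,1} = 2
g(8) = mex{0,1} = 2
g(9) = mex{1,2} = 0
g(10) = mex{1,2} = 0
So g(10) = 0.
By the Sprague-Grundy theorem, the Grundy value of a sum of independent games is the XOR of the component values.
Combined value = 1 ⊕ 0 = 1.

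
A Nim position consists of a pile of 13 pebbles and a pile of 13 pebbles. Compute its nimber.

In binary:
  1101  (13)
  1101  (13)
  ----
  0000  (0)

0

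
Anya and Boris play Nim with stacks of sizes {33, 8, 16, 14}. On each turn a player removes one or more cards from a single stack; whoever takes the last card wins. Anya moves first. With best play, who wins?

Anya wins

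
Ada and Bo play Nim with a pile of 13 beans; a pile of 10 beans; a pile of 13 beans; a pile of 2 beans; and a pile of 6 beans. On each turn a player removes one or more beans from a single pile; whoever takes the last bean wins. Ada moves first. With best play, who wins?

Ada wins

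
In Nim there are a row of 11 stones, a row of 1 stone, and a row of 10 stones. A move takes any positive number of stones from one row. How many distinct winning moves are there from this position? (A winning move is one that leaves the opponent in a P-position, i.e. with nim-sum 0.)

Bitwise XOR of the heap sizes:
  1011  (11)
  0001  (1)
  1010  (10)
  ----
  0000  (0)
The nim-sum is already 0, so every move leaves a nonzero nim-sum — there are no winning moves.

0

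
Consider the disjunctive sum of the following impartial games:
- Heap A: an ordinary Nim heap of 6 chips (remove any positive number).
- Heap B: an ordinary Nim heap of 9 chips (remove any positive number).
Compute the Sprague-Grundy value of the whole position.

15

Heap A is a plain Nim heap of size 6, so its Grundy value is 6.
Heap B is a plain Nim heap of size 9, so its Grundy value is 9.
By the Sprague-Grundy theorem, the Grundy value of a sum of independent games is the XOR of the component values.
Combined value = 6 ⊕ 9 = 15.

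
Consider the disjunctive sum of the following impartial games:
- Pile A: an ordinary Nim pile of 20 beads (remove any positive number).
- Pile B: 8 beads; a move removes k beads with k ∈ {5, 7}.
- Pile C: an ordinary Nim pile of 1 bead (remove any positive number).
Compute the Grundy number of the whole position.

Pile A is a plain Nim pile of size 20, so its Grundy value is 20.
Build the Grundy sequence for pile B with g(k) = mex{g(k−s) : s ∈ {5, 7}, s ≤ k}:
k:     0  1  2  3  4  5  6  7  8
g(k):  0  0  0  0  0  1  1  1  1
So g(8) = 1.
Pile C is a plain Nim pile of size 1, so its Grundy value is 1.
By the Sprague-Grundy theorem, the Grundy value of a sum of independent games is the XOR of the component values.
Combined value = 20 XOR 1 XOR 1 = 20.

20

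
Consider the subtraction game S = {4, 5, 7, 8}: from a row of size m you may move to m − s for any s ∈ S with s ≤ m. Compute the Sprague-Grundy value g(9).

2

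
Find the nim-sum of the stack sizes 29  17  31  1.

Compute the nim-sum pairwise:
29 XOR 17 = 12
12 XOR 31 = 19
19 XOR 1 = 18

18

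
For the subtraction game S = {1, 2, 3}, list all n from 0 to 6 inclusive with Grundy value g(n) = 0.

0, 4

Build the Grundy sequence with g(k) = mex{g(k−s) : s ∈ {1, 2, 3}, s ≤ k}:
g(0) = mex{} = 0
g(1) = mex{0} = 1
g(2) = mex{0,1} = 2
g(3) = mex{0,1,2} = 3
g(4) = mex{1,2,3} = 0
g(5) = mex{0,2,3} = 1
g(6) = mex{0,1,3} = 2
The P-positions (g = 0) in 0..6 are 0, 4.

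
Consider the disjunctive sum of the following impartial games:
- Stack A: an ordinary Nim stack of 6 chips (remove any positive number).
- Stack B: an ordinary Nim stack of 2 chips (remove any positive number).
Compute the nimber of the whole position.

4

Stack A is a plain Nim stack of size 6, so its Grundy value is 6.
Stack B is a plain Nim stack of size 2, so its Grundy value is 2.
By the Sprague-Grundy theorem, the Grundy value of a sum of independent games is the XOR of the component values.
Combined value = 6 XOR 2 = 4.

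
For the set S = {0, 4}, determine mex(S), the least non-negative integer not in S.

1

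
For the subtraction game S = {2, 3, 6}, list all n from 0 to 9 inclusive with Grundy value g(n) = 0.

Compute g(0), g(1), … for moves {2, 3, 6}:
g(0) = mex{} = 0
g(1) = mex{} = 0
g(2) = mex{0} = 1
g(3) = mex{0} = 1
g(4) = mex{0,1} = 2
g(5) = mex{1} = 0
g(6) = mex{0,1,2} = 3
g(7) = mex{0,2} = 1
g(8) = mex{0,1,3} = 2
g(9) = mex{1,3} = 0
The P-positions (g = 0) in 0..9 are 0, 1, 5, 9.

0, 1, 5, 9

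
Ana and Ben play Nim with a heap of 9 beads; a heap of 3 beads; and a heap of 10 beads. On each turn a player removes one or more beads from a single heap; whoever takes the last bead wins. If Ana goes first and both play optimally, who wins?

Ben wins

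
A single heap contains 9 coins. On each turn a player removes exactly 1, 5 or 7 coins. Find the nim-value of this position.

1

Grundy values for subtraction set {1, 5, 7}:
g(0) = mex{} = 0
g(1) = mex{0} = 1
g(2) = mex{1} = 0
g(3) = mex{0} = 1
g(4) = mex{1} = 0
g(5) = mex{0} = 1
g(6) = mex{1} = 0
g(7) = mex{0} = 1
g(8) = mex{1} = 0
g(9) = mex{0} = 1
So g(9) = 1.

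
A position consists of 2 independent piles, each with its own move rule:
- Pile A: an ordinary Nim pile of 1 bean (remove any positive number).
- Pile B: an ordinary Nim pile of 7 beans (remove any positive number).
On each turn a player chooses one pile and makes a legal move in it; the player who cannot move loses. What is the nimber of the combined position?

Pile A is a plain Nim pile of size 1, so its Grundy value is 1.
Pile B is a plain Nim pile of size 7, so its Grundy value is 7.
By the Sprague-Grundy theorem, the Grundy value of a sum of independent games is the XOR of the component values.
Combined value = 1 XOR 7 = 6.

6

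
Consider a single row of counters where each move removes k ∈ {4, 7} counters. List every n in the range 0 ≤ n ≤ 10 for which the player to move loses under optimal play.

Build the Grundy sequence with g(k) = mex{g(k−s) : s ∈ {4, 7}, s ≤ k}:
k:     0  1  2  3  4  5  6  7  8  9 10
g(k):  0  0  0  0  1  1  1  1  2  2  2
The P-positions (g = 0) in 0..10 are 0, 1, 2, 3.

0, 1, 2, 3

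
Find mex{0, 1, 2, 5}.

3

The values 0, 1, 2 are all present; 3 is the first non-negative integer missing from the set.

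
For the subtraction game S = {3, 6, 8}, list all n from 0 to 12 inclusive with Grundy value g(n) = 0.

Grundy values for subtraction set {3, 6, 8}:
g(0) = mex{} = 0
g(1) = mex{} = 0
g(2) = mex{} = 0
g(3) = mex{0} = 1
g(4) = mex{0} = 1
g(5) = mex{0} = 1
g(6) = mex{0,1} = 2
g(7) = mex{0,1} = 2
g(8) = mex{0,1} = 2
g(9) = mex{0,1,2} = 3
g(10) = mex{0,1,2} = 3
g(11) = mex{1,2} = 0
g(12) = mex{1,2,3} = 0
The P-positions (g = 0) in 0..12 are 0, 1, 2, 11, 12.

0, 1, 2, 11, 12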